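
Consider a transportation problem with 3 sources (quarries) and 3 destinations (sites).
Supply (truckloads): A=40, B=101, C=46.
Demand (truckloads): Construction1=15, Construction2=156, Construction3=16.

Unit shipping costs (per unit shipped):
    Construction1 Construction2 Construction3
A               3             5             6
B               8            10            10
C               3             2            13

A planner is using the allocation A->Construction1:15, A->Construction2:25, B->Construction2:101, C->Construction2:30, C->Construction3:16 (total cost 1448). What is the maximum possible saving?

Current plan cost = 15·3 + 25·5 + 101·10 + 30·2 + 16·13 = 1448.
Optimal plan:
  A→Construction2: 40 × 5 = 200
  B→Construction1: 15 × 8 = 120
  B→Construction2: 70 × 10 = 700
  B→Construction3: 16 × 10 = 160
  C→Construction2: 46 × 2 = 92
Optimal cost = 1272.
Saving = 1448 − 1272 = 176.

176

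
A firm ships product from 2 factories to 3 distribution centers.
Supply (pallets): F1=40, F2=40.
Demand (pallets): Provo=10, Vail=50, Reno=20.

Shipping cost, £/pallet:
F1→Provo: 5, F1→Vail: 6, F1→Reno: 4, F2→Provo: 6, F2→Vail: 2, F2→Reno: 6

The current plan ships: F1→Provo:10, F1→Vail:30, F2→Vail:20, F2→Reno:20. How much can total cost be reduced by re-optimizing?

120

Current plan cost = 10·5 + 30·6 + 20·2 + 20·6 = £390.
Optimal plan:
  F1→Provo: 10 × £5 = £50
  F1→Vail: 10 × £6 = £60
  F1→Reno: 20 × £4 = £80
  F2→Vail: 40 × £2 = £80
Optimal cost = £270.
Saving = 390 − 270 = £120.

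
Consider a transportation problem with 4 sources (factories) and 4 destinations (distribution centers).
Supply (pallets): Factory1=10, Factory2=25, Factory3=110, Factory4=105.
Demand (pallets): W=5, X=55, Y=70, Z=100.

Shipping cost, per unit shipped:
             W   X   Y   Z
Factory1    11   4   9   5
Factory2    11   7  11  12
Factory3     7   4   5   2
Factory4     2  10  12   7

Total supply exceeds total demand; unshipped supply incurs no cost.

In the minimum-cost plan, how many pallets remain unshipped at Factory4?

An optimal plan:
  Factory1->X: 10 × 4 = 40
  Factory2->X: 25 × 7 = 175
  Factory3->X: 20 × 4 = 80
  Factory3->Y: 70 × 5 = 350
  Factory3->Z: 20 × 2 = 40
  Factory4->W: 5 × 2 = 10
  Factory4->Z: 80 × 7 = 560
Total cost = 1255.
Factory4 ships 85 of its 105, leaving 20.

20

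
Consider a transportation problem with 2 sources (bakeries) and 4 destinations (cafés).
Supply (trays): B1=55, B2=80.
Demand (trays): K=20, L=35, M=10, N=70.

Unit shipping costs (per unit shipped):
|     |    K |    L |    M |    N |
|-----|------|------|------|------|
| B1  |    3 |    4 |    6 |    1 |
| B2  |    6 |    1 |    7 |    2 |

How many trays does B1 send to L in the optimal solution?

0

Solving gives:
  B1 to K: 20 × 3 = 60
  B1 to M: 10 × 6 = 60
  B1 to N: 25 × 1 = 25
  B2 to L: 35 × 1 = 35
  B2 to N: 45 × 2 = 90
Total cost = 270.
The route B1→L is not used.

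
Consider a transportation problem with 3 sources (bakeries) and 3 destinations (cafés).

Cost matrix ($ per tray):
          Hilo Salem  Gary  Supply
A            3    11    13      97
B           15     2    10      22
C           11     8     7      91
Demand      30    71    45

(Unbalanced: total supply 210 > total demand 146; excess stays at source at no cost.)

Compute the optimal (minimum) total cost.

One minimum-cost allocation:
  A to Hilo: 30 × $3 = $90
  A to Salem: 3 × $11 = $33
  B to Salem: 22 × $2 = $44
  C to Salem: 46 × $8 = $368
  C to Gary: 45 × $7 = $315
Total = 90 + 33 + 44 + 368 + 315 = $850.
(Supply check: A ships 33; B ships 22; C ships 91.)

850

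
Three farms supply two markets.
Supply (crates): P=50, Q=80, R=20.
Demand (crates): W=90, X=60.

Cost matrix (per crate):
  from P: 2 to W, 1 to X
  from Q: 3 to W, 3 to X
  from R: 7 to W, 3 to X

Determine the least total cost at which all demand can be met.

360

A cheapest plan:
  P->W: 10 crates
  P->X: 40 crates
  Q->W: 80 crates
  R->X: 20 crates
Total cost = 360.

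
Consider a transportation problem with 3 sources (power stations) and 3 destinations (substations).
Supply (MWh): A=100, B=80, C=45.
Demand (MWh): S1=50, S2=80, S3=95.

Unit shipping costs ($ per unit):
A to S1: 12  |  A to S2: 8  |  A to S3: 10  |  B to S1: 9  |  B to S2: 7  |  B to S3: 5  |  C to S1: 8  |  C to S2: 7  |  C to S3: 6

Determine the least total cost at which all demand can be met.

A cheapest plan:
  A–S1: 5 × $12 = $60
  A–S2: 80 × $8 = $640
  A–S3: 15 × $10 = $150
  B–S3: 80 × $5 = $400
  C–S1: 45 × $8 = $360
Total = 60 + 640 + 150 + 400 + 360 = $1610.
(Supply check: A ships 100; B ships 80; C ships 45.)

1610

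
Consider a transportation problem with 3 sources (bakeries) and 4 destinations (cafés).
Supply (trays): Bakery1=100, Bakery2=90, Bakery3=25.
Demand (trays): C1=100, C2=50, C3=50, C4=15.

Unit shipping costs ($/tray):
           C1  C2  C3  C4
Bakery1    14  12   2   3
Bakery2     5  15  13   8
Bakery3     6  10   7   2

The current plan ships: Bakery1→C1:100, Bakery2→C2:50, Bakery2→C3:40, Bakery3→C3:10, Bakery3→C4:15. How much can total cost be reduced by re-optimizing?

Current plan cost = 100·14 + 50·15 + 40·13 + 10·7 + 15·2 = $2770.
Optimal plan:
  Bakery1→C2: 35 × $12 = $420
  Bakery1→C3: 50 × $2 = $100
  Bakery1→C4: 15 × $3 = $45
  Bakery2→C1: 90 × $5 = $450
  Bakery3→C1: 10 × $6 = $60
  Bakery3→C2: 15 × $10 = $150
Optimal cost = $1225.
Saving = 2770 − 1225 = $1545.

1545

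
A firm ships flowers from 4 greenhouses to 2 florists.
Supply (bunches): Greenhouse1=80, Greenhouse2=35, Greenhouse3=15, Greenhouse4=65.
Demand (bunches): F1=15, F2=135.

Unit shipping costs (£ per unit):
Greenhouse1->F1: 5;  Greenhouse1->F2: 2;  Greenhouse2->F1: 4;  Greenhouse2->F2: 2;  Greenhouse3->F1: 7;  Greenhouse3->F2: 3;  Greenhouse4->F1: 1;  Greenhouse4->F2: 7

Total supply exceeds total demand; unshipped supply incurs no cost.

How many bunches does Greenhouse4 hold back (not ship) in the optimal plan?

Minimum-cost shipments:
  Greenhouse1->F2: 80 × £2 = £160
  Greenhouse2->F2: 35 × £2 = £70
  Greenhouse3->F2: 15 × £3 = £45
  Greenhouse4->F1: 15 × £1 = £15
  Greenhouse4->F2: 5 × £7 = £35
Total cost = £325.
Greenhouse4 ships 20 of its 65, leaving 45.

45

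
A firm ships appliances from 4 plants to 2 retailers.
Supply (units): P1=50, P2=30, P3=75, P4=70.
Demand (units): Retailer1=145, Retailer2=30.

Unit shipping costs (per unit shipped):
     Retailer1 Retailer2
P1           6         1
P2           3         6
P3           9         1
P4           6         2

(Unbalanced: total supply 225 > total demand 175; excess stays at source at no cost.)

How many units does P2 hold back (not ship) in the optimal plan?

An optimal plan:
  P1–Retailer1: 45 × 6 = 270
  P1–Retailer2: 5 × 1 = 5
  P2–Retailer1: 30 × 3 = 90
  P3–Retailer2: 25 × 1 = 25
  P4–Retailer1: 70 × 6 = 420
Total cost = 810.
P2 ships 30 of its 30, leaving 0.

0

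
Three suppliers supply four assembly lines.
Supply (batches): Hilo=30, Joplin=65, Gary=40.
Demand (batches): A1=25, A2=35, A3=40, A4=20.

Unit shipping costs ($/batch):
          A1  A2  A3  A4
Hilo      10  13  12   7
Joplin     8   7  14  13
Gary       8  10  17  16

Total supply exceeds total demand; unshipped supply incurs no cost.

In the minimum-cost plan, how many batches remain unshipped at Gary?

Minimum-cost shipments:
  Hilo→A3: 10 batches
  Hilo→A4: 20 batches
  Joplin→A2: 35 batches
  Joplin→A3: 30 batches
  Gary→A1: 25 batches
Total cost = $1125.
Gary ships 25 of its 40, leaving 15.

15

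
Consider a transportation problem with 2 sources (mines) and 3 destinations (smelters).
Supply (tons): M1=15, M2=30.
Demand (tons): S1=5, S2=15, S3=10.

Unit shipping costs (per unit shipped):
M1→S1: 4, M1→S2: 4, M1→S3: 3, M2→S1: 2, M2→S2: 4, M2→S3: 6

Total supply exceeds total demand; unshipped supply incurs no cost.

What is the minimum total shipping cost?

An optimal shipping plan:
  M1->S2: 5 × 4 = 20
  M1->S3: 10 × 3 = 30
  M2->S1: 5 × 2 = 10
  M2->S2: 10 × 4 = 40
Total = 20 + 30 + 10 + 40 = 100.

100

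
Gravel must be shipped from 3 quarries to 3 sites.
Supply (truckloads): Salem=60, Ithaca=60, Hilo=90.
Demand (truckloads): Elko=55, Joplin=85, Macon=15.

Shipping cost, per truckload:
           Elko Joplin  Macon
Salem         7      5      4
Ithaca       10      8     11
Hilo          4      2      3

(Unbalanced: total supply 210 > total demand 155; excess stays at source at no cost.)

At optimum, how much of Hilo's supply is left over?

0

Minimum-cost shipments:
  Salem–Joplin: 45 truckloads
  Salem–Macon: 15 truckloads
  Ithaca–Elko: 5 truckloads
  Hilo–Elko: 50 truckloads
  Hilo–Joplin: 40 truckloads
Total cost = 615.
Hilo ships 90 of its 90, leaving 0.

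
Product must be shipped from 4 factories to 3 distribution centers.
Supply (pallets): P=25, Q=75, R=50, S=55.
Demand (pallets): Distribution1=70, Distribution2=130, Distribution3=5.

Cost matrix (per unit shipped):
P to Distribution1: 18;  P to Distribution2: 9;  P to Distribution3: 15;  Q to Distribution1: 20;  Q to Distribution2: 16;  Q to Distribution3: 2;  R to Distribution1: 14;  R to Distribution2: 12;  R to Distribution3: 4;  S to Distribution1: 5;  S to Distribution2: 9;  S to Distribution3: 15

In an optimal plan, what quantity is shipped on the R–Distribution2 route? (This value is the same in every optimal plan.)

35

The minimum-cost plan:
  P to Distribution2: 25 × 9 = 225
  Q to Distribution2: 70 × 16 = 1120
  Q to Distribution3: 5 × 2 = 10
  R to Distribution1: 15 × 14 = 210
  R to Distribution2: 35 × 12 = 420
  S to Distribution1: 55 × 5 = 275
Total cost = 2260.
So R→Distribution2 carries 35 pallets.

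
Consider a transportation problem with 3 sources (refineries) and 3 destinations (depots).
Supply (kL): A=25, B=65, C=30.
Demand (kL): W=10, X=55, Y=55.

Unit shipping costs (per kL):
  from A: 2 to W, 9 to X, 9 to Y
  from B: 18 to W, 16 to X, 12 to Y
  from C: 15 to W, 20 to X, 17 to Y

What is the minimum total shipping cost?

1575

A cheapest plan:
  A->W: 10 × 2 = 20
  A->X: 15 × 9 = 135
  B->X: 10 × 16 = 160
  B->Y: 55 × 12 = 660
  C->X: 30 × 20 = 600
Total = 20 + 135 + 160 + 660 + 600 = 1575.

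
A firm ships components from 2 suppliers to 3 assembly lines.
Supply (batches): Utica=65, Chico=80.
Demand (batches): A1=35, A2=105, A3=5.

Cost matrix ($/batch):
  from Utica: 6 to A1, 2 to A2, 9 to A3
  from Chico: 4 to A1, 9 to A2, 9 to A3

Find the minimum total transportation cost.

An optimal shipping plan:
  Utica->A2: 65 × $2 = $130
  Chico->A1: 35 × $4 = $140
  Chico->A2: 40 × $9 = $360
  Chico->A3: 5 × $9 = $45
Total = 130 + 140 + 360 + 45 = $675.

675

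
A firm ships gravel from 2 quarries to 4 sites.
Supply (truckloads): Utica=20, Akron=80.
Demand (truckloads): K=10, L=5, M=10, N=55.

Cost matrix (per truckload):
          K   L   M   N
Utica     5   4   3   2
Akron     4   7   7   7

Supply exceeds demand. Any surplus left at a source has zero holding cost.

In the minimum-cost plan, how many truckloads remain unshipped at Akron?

20

Minimum-cost shipments:
  Utica->N: 20 truckloads
  Akron->K: 10 truckloads
  Akron->L: 5 truckloads
  Akron->M: 10 truckloads
  Akron->N: 35 truckloads
Total cost = 430.
Akron ships 60 of its 80, leaving 20.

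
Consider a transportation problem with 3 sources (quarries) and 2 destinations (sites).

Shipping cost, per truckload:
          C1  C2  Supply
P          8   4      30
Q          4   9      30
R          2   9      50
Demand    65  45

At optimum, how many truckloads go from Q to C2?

15

Solving gives:
  P→C2: 30 truckloads
  Q→C1: 15 truckloads
  Q→C2: 15 truckloads
  R→C1: 50 truckloads
Total cost = 415.
So Q→C2 carries 15 truckloads.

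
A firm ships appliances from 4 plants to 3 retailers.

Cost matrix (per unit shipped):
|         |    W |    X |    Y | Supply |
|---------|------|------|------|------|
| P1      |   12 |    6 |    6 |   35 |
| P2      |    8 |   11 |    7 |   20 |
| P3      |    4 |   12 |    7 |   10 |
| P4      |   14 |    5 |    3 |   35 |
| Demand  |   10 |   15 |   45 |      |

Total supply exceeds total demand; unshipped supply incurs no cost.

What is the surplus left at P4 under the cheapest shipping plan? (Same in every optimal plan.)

An optimal plan:
  P1→X: 15 units
  P1→Y: 10 units
  P3→W: 10 units
  P4→Y: 35 units
Total cost = 295.
P4 ships 35 of its 35, leaving 0.

0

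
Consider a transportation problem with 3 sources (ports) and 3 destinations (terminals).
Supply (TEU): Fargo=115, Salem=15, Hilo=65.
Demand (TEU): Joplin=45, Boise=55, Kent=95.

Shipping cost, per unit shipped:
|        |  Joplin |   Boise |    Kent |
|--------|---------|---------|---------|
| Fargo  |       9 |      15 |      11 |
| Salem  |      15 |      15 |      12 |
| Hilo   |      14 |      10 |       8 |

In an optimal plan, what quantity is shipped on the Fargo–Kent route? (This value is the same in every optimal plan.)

70

The minimum-cost plan:
  Fargo–Joplin: 45 × 9 = 405
  Fargo–Kent: 70 × 11 = 770
  Salem–Kent: 15 × 12 = 180
  Hilo–Boise: 55 × 10 = 550
  Hilo–Kent: 10 × 8 = 80
Total cost = 1985.
So Fargo→Kent carries 70 TEU.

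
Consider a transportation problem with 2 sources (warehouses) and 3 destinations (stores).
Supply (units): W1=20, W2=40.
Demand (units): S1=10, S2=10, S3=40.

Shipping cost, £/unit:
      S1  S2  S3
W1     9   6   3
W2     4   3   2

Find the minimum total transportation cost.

170

An optimal shipping plan:
  W1→S3: 20 × £3 = £60
  W2→S1: 10 × £4 = £40
  W2→S2: 10 × £3 = £30
  W2→S3: 20 × £2 = £40
Total = 60 + 40 + 30 + 40 = £170.
(Supply check: W1 ships 20; W2 ships 40.)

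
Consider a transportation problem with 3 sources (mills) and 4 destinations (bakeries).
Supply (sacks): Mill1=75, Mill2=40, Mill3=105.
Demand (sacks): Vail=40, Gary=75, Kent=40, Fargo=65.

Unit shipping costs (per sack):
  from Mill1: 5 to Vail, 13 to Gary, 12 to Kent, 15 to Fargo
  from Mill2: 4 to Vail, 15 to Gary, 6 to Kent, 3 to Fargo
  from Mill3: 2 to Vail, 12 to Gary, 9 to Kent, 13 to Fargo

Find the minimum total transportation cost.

1860

Optimal allocation:
  Mill1->Gary: 75 × 13 = 975
  Mill2->Fargo: 40 × 3 = 120
  Mill3->Vail: 40 × 2 = 80
  Mill3->Kent: 40 × 9 = 360
  Mill3->Fargo: 25 × 13 = 325
Total = 975 + 120 + 80 + 360 + 325 = 1860.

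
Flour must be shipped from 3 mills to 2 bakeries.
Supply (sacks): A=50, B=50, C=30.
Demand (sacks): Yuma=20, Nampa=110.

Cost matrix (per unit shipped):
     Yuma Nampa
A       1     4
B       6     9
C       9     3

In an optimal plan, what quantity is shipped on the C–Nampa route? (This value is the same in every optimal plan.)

30

The minimum-cost plan:
  A–Yuma: 20 sacks
  A–Nampa: 30 sacks
  B–Nampa: 50 sacks
  C–Nampa: 30 sacks
Total cost = 680.
So C→Nampa carries 30 sacks.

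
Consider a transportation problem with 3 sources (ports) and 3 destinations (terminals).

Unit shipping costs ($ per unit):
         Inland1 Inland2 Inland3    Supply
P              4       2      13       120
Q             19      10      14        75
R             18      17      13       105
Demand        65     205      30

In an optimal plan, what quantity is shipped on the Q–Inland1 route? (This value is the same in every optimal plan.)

The minimum-cost plan:
  P->Inland2: 120 × $2 = $240
  Q->Inland2: 75 × $10 = $750
  R->Inland1: 65 × $18 = $1170
  R->Inland2: 10 × $17 = $170
  R->Inland3: 30 × $13 = $390
Total cost = $2720.
The route Q→Inland1 is not used.

0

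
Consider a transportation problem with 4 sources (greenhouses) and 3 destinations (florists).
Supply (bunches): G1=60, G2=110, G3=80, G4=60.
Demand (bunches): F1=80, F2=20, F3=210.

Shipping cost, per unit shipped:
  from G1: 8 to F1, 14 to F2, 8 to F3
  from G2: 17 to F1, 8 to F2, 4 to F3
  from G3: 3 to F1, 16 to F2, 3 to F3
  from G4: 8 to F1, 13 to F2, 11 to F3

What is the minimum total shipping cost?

1720

A cheapest plan:
  G1→F3: 60 × 8 = 480
  G2→F2: 20 × 8 = 160
  G2→F3: 90 × 4 = 360
  G3→F1: 20 × 3 = 60
  G3→F3: 60 × 3 = 180
  G4→F1: 60 × 8 = 480
Total = 480 + 160 + 360 + 60 + 180 + 480 = 1720.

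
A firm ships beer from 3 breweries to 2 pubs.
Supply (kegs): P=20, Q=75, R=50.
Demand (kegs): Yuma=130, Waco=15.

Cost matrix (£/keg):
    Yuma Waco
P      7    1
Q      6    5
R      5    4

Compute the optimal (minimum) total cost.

A cheapest plan:
  P->Yuma: 5 × £7 = £35
  P->Waco: 15 × £1 = £15
  Q->Yuma: 75 × £6 = £450
  R->Yuma: 50 × £5 = £250
Total = 35 + 15 + 450 + 250 = £750.

750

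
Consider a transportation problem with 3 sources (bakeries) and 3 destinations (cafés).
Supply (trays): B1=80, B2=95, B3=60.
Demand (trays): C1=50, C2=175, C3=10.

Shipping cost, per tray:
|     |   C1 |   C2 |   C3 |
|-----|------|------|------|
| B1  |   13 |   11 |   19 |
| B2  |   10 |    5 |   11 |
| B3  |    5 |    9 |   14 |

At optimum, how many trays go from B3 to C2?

0

Solving gives:
  B1 to C2: 80 × 11 = 880
  B2 to C2: 95 × 5 = 475
  B3 to C1: 50 × 5 = 250
  B3 to C3: 10 × 14 = 140
Total cost = 1745.
The route B3→C2 is not used.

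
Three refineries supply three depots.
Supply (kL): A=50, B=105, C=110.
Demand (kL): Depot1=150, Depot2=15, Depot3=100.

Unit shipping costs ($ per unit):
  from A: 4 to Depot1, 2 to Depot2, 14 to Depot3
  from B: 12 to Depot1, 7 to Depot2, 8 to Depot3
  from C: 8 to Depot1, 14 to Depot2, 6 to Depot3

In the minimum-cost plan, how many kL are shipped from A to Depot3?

Solving gives:
  A to Depot1: 50 × $4 = $200
  B to Depot2: 15 × $7 = $105
  B to Depot3: 90 × $8 = $720
  C to Depot1: 100 × $8 = $800
  C to Depot3: 10 × $6 = $60
Total cost = $1885.
The route A→Depot3 is not used.

0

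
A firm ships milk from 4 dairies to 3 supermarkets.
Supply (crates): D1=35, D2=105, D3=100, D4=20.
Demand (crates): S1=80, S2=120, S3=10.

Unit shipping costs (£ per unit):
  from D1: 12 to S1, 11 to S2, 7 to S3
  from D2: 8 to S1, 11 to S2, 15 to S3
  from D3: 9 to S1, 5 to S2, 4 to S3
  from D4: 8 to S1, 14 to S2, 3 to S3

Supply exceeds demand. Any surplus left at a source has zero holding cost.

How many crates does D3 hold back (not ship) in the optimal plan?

An optimal plan:
  D1→S2: 20 × £11 = £220
  D2→S1: 80 × £8 = £640
  D3→S2: 100 × £5 = £500
  D4→S3: 10 × £3 = £30
Total cost = £1390.
D3 ships 100 of its 100, leaving 0.

0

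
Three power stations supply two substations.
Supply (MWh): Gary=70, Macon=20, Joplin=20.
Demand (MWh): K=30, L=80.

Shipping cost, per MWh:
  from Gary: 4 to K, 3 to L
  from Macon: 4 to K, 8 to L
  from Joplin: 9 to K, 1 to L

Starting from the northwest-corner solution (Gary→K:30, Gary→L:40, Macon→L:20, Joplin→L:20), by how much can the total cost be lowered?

Current plan cost = 30·4 + 40·3 + 20·8 + 20·1 = 420.
Optimal plan:
  Gary->K: 10 × 4 = 40
  Gary->L: 60 × 3 = 180
  Macon->K: 20 × 4 = 80
  Joplin->L: 20 × 1 = 20
Optimal cost = 320.
Saving = 420 − 320 = 100.

100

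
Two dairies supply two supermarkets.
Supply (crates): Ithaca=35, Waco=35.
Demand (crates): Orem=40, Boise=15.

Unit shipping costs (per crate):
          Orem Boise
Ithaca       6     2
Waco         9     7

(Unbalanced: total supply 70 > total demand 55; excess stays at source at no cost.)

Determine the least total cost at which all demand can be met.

330

Optimal allocation:
  Ithaca->Orem: 20 crates
  Ithaca->Boise: 15 crates
  Waco->Orem: 20 crates
Total cost = 330.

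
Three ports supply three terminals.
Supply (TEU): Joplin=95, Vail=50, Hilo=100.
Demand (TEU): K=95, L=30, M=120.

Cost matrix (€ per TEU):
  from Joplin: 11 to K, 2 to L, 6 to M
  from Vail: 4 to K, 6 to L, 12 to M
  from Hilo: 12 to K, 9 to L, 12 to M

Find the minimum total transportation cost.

1850

One minimum-cost allocation:
  Joplin->L: 30 × €2 = €60
  Joplin->M: 65 × €6 = €390
  Vail->K: 50 × €4 = €200
  Hilo->K: 45 × €12 = €540
  Hilo->M: 55 × €12 = €660
Total = 60 + 390 + 200 + 540 + 660 = €1850.
(Supply check: Joplin ships 95; Vail ships 50; Hilo ships 100.)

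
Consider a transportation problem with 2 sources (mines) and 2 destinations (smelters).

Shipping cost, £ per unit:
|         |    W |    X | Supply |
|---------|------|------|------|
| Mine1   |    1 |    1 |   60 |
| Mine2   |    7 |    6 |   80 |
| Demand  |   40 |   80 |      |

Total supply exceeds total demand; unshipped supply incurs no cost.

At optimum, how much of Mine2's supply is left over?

20

An optimal plan:
  Mine1–W: 40 × £1 = £40
  Mine1–X: 20 × £1 = £20
  Mine2–X: 60 × £6 = £360
Total cost = £420.
Mine2 ships 60 of its 80, leaving 20.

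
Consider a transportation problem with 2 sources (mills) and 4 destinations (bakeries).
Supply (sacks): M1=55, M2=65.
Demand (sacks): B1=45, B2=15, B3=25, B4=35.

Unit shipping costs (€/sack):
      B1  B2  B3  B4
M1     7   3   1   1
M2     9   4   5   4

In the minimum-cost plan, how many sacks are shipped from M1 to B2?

0

Optimal shipments:
  M1→B3: 25 × €1 = €25
  M1→B4: 30 × €1 = €30
  M2→B1: 45 × €9 = €405
  M2→B2: 15 × €4 = €60
  M2→B4: 5 × €4 = €20
Total cost = €540.
The route M1→B2 is not used.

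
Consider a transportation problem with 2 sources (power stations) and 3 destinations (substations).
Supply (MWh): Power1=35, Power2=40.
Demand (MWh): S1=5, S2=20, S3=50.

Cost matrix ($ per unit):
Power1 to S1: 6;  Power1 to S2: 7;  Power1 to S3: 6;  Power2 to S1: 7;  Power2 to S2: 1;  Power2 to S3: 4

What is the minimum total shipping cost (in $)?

310

An optimal shipping plan:
  Power1->S1: 5 × $6 = $30
  Power1->S3: 30 × $6 = $180
  Power2->S2: 20 × $1 = $20
  Power2->S3: 20 × $4 = $80
Total = 30 + 180 + 20 + 80 = $310.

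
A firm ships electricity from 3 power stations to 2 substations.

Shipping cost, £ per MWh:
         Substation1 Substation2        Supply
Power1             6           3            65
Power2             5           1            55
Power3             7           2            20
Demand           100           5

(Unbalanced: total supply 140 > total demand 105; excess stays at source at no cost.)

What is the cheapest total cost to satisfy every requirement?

555

One minimum-cost allocation:
  Power1–Substation1: 45 × £6 = £270
  Power2–Substation1: 55 × £5 = £275
  Power3–Substation2: 5 × £2 = £10
Total = 270 + 275 + 10 = £555.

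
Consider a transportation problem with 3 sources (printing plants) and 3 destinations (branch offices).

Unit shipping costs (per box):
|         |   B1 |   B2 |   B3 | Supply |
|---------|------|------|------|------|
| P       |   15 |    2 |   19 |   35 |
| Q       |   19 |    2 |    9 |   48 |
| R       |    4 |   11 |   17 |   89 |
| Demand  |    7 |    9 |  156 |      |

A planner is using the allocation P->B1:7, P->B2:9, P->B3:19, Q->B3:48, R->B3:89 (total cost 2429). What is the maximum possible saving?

63

Current plan cost = 7·15 + 9·2 + 19·19 + 48·9 + 89·17 = 2429.
Optimal plan:
  P->B2: 9 × 2 = 18
  P->B3: 26 × 19 = 494
  Q->B3: 48 × 9 = 432
  R->B1: 7 × 4 = 28
  R->B3: 82 × 17 = 1394
Optimal cost = 2366.
Saving = 2429 − 2366 = 63.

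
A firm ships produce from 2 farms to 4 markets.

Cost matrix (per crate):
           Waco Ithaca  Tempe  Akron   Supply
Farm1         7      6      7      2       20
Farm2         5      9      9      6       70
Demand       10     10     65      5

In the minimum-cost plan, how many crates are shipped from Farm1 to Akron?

The minimum-cost plan:
  Farm1–Ithaca: 10 × 6 = 60
  Farm1–Tempe: 5 × 7 = 35
  Farm1–Akron: 5 × 2 = 10
  Farm2–Waco: 10 × 5 = 50
  Farm2–Tempe: 60 × 9 = 540
Total cost = 695.
So Farm1→Akron carries 5 crates.

5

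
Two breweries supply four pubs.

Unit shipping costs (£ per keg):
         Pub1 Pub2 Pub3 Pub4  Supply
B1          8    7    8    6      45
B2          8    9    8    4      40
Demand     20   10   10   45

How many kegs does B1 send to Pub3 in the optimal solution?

The minimum-cost plan:
  B1→Pub1: 20 kegs
  B1→Pub2: 10 kegs
  B1→Pub3: 10 kegs
  B1→Pub4: 5 kegs
  B2→Pub4: 40 kegs
Total cost = £500.
So B1→Pub3 carries 10 kegs.

10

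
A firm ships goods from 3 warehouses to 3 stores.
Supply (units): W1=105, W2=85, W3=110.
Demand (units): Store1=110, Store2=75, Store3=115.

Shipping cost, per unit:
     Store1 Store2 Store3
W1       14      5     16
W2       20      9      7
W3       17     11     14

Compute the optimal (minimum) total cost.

A cheapest plan:
  W1→Store1: 30 units
  W1→Store2: 75 units
  W2→Store3: 85 units
  W3→Store1: 80 units
  W3→Store3: 30 units
Total cost = 3170.

3170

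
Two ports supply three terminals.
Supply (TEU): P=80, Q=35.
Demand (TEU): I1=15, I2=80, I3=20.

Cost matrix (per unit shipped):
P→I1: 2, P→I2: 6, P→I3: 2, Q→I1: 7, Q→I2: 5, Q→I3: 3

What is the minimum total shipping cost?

One minimum-cost allocation:
  P to I1: 15 × 2 = 30
  P to I2: 45 × 6 = 270
  P to I3: 20 × 2 = 40
  Q to I2: 35 × 5 = 175
Total = 30 + 270 + 40 + 175 = 515.
(Supply check: P ships 80; Q ships 35.)

515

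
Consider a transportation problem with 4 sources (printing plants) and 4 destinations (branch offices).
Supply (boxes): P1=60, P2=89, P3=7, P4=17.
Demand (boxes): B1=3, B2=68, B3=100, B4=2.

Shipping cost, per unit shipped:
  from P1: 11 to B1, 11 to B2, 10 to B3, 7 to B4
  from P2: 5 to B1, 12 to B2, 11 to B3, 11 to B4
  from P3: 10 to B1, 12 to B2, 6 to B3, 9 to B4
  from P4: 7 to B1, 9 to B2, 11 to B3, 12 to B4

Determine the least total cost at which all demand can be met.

1801

A cheapest plan:
  P1->B2: 51 × 11 = 561
  P1->B3: 7 × 10 = 70
  P1->B4: 2 × 7 = 14
  P2->B1: 3 × 5 = 15
  P2->B3: 86 × 11 = 946
  P3->B3: 7 × 6 = 42
  P4->B2: 17 × 9 = 153
Total = 561 + 70 + 14 + 15 + 946 + 42 + 153 = 1801.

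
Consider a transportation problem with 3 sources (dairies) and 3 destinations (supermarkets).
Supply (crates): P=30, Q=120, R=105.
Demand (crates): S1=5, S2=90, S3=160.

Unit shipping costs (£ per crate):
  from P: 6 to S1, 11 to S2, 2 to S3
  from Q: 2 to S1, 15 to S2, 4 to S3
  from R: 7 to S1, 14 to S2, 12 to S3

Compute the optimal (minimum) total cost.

1955

An optimal shipping plan:
  P->S3: 30 crates
  Q->S3: 120 crates
  R->S1: 5 crates
  R->S2: 90 crates
  R->S3: 10 crates
Total cost = £1955.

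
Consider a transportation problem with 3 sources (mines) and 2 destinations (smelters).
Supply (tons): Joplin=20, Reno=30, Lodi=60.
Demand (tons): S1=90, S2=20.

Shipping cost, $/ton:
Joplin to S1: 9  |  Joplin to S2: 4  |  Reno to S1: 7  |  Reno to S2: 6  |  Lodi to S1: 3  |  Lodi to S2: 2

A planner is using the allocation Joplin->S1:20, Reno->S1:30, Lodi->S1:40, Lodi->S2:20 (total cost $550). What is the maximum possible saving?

80

Current plan cost = 20·9 + 30·7 + 40·3 + 20·2 = $550.
Optimal plan:
  Joplin→S2: 20 × $4 = $80
  Reno→S1: 30 × $7 = $210
  Lodi→S1: 60 × $3 = $180
Optimal cost = $470.
Saving = 550 − 470 = $80.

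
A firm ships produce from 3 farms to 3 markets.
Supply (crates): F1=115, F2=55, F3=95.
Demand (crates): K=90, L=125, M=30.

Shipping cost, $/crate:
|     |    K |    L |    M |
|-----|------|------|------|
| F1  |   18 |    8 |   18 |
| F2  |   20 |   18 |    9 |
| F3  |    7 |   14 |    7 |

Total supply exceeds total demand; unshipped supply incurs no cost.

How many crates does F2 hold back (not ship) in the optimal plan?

An optimal plan:
  F1 to L: 115 crates
  F2 to L: 5 crates
  F2 to M: 30 crates
  F3 to K: 90 crates
  F3 to L: 5 crates
Total cost = $1980.
F2 ships 35 of its 55, leaving 20.

20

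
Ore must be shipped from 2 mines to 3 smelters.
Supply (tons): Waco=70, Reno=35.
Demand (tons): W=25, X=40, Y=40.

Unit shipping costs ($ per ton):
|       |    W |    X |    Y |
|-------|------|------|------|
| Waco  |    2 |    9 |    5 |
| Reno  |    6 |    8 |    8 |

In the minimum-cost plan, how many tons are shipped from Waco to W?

Solving gives:
  Waco to W: 25 × $2 = $50
  Waco to X: 5 × $9 = $45
  Waco to Y: 40 × $5 = $200
  Reno to X: 35 × $8 = $280
Total cost = $575.
So Waco→W carries 25 tons.

25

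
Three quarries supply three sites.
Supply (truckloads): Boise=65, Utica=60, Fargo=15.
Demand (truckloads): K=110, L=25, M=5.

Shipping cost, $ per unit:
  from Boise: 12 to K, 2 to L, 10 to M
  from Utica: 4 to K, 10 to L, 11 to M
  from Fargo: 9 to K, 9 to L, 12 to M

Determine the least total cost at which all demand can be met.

895

A cheapest plan:
  Boise to K: 35 × $12 = $420
  Boise to L: 25 × $2 = $50
  Boise to M: 5 × $10 = $50
  Utica to K: 60 × $4 = $240
  Fargo to K: 15 × $9 = $135
Total = 420 + 50 + 50 + 240 + 135 = $895.
(Supply check: Boise ships 65; Utica ships 60; Fargo ships 15.)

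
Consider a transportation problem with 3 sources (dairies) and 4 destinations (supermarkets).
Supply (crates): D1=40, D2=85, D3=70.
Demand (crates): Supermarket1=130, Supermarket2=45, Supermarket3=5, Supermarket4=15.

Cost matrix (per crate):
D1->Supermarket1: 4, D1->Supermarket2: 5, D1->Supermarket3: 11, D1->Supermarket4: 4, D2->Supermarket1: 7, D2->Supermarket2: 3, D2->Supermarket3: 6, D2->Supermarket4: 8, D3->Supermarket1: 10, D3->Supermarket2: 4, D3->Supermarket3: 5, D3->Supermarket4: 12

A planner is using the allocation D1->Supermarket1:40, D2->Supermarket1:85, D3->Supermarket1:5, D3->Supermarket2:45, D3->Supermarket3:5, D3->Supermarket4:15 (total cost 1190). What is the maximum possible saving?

Current plan cost = 40·4 + 85·7 + 5·10 + 45·4 + 5·5 + 15·12 = 1190.
Optimal plan:
  D1->Supermarket1: 25 × 4 = 100
  D1->Supermarket4: 15 × 4 = 60
  D2->Supermarket1: 85 × 7 = 595
  D3->Supermarket1: 20 × 10 = 200
  D3->Supermarket2: 45 × 4 = 180
  D3->Supermarket3: 5 × 5 = 25
Optimal cost = 1160.
Saving = 1190 − 1160 = 30.

30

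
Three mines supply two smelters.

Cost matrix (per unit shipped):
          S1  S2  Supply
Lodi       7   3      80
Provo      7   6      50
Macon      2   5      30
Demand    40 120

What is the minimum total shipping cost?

610

One minimum-cost allocation:
  Lodi to S2: 80 × 3 = 240
  Provo to S1: 10 × 7 = 70
  Provo to S2: 40 × 6 = 240
  Macon to S1: 30 × 2 = 60
Total = 240 + 70 + 240 + 60 = 610.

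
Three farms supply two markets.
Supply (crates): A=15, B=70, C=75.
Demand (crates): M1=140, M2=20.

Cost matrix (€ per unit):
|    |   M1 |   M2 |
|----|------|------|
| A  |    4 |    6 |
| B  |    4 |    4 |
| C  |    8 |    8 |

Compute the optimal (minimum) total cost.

940

An optimal shipping plan:
  A->M1: 15 × €4 = €60
  B->M1: 70 × €4 = €280
  C->M1: 55 × €8 = €440
  C->M2: 20 × €8 = €160
Total = 60 + 280 + 440 + 160 = €940.
(Supply check: A ships 15; B ships 70; C ships 75.)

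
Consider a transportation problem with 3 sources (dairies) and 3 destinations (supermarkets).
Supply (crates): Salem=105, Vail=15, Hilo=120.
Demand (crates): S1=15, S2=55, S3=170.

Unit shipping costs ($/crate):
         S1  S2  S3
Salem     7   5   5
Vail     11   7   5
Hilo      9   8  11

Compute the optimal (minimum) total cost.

Optimal allocation:
  Salem–S3: 105 crates
  Vail–S3: 15 crates
  Hilo–S1: 15 crates
  Hilo–S2: 55 crates
  Hilo–S3: 50 crates
Total cost = $1725.
(Supply check: Salem ships 105; Vail ships 15; Hilo ships 120.)

1725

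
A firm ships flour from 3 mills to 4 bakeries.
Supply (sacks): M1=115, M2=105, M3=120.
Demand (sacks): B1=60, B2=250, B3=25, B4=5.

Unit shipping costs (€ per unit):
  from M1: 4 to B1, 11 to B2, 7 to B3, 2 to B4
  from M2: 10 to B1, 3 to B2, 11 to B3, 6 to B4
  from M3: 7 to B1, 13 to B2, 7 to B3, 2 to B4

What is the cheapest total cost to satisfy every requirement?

2515

Optimal allocation:
  M1 to B1: 60 × €4 = €240
  M1 to B2: 55 × €11 = €605
  M2 to B2: 105 × €3 = €315
  M3 to B2: 90 × €13 = €1170
  M3 to B3: 25 × €7 = €175
  M3 to B4: 5 × €2 = €10
Total = 240 + 605 + 315 + 1170 + 175 + 10 = €2515.
(Supply check: M1 ships 115; M2 ships 105; M3 ships 120.)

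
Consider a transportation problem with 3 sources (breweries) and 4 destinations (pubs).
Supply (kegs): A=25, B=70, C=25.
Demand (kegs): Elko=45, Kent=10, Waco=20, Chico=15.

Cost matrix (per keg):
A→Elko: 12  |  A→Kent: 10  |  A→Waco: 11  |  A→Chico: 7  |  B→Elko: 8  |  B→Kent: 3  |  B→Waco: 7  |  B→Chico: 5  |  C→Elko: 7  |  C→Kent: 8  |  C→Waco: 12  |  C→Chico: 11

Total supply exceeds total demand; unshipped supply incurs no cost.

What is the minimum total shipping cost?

580

A cheapest plan:
  B->Elko: 20 × 8 = 160
  B->Kent: 10 × 3 = 30
  B->Waco: 20 × 7 = 140
  B->Chico: 15 × 5 = 75
  C->Elko: 25 × 7 = 175
Total = 160 + 30 + 140 + 75 + 175 = 580.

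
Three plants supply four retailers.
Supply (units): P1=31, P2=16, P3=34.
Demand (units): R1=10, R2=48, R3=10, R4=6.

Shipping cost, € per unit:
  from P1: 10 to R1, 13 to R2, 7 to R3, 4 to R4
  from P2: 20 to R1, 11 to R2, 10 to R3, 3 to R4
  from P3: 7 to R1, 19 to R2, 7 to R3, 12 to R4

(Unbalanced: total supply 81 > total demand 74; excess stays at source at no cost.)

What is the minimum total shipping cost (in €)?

An optimal shipping plan:
  P1→R2: 25 × €13 = €325
  P1→R4: 6 × €4 = €24
  P2→R2: 16 × €11 = €176
  P3→R1: 10 × €7 = €70
  P3→R2: 7 × €19 = €133
  P3→R3: 10 × €7 = €70
Total = 325 + 24 + 176 + 70 + 133 + 70 = €798.

798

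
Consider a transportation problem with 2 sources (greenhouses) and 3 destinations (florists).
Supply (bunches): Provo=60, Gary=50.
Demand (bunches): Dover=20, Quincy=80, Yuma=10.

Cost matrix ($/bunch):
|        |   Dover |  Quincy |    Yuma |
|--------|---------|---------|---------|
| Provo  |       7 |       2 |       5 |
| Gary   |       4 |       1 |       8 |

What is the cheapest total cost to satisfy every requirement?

A cheapest plan:
  Provo to Quincy: 50 × $2 = $100
  Provo to Yuma: 10 × $5 = $50
  Gary to Dover: 20 × $4 = $80
  Gary to Quincy: 30 × $1 = $30
Total = 100 + 50 + 80 + 30 = $260.

260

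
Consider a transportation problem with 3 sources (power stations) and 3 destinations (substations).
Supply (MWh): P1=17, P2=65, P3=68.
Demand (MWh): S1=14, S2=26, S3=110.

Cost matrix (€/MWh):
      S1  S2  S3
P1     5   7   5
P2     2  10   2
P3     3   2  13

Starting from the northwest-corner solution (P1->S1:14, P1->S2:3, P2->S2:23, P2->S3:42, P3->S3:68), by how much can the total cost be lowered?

Current plan cost = 14·5 + 3·7 + 23·10 + 42·2 + 68·13 = €1289.
Optimal plan:
  P1->S3: 17 × €5 = €85
  P2->S3: 65 × €2 = €130
  P3->S1: 14 × €3 = €42
  P3->S2: 26 × €2 = €52
  P3->S3: 28 × €13 = €364
Optimal cost = €673.
Saving = 1289 − 673 = €616.

616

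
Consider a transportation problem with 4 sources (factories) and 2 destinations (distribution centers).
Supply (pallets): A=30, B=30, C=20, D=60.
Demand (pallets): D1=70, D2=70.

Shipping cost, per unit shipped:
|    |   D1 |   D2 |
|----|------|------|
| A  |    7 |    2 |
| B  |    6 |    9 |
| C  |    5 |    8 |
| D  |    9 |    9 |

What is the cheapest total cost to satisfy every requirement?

880

One minimum-cost allocation:
  A→D2: 30 × 2 = 60
  B→D1: 30 × 6 = 180
  C→D1: 20 × 5 = 100
  D→D1: 20 × 9 = 180
  D→D2: 40 × 9 = 360
Total = 60 + 180 + 100 + 180 + 360 = 880.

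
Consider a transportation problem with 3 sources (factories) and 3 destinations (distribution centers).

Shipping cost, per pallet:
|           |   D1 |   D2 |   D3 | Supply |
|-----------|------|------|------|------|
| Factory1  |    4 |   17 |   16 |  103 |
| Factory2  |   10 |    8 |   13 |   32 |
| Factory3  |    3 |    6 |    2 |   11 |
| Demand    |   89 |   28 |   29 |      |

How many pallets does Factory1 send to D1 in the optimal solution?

Optimal shipments:
  Factory1→D1: 89 × 4 = 356
  Factory1→D3: 14 × 16 = 224
  Factory2→D2: 28 × 8 = 224
  Factory2→D3: 4 × 13 = 52
  Factory3→D3: 11 × 2 = 22
Total cost = 878.
So Factory1→D1 carries 89 pallets.

89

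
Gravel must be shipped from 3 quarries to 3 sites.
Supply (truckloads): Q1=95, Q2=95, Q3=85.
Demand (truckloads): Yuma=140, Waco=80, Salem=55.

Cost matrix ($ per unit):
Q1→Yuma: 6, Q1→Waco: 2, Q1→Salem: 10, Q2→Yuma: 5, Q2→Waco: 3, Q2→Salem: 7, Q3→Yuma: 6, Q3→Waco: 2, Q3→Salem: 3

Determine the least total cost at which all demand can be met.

1070

An optimal shipping plan:
  Q1 to Yuma: 15 truckloads
  Q1 to Waco: 80 truckloads
  Q2 to Yuma: 95 truckloads
  Q3 to Yuma: 30 truckloads
  Q3 to Salem: 55 truckloads
Total cost = $1070.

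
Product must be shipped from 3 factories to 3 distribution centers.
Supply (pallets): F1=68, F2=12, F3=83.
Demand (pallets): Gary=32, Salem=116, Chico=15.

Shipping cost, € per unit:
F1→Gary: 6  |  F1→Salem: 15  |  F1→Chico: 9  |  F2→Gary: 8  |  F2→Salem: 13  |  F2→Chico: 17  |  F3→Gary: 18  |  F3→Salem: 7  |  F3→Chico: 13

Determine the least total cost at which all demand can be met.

1379

One minimum-cost allocation:
  F1→Gary: 32 pallets
  F1→Salem: 21 pallets
  F1→Chico: 15 pallets
  F2→Salem: 12 pallets
  F3→Salem: 83 pallets
Total cost = €1379.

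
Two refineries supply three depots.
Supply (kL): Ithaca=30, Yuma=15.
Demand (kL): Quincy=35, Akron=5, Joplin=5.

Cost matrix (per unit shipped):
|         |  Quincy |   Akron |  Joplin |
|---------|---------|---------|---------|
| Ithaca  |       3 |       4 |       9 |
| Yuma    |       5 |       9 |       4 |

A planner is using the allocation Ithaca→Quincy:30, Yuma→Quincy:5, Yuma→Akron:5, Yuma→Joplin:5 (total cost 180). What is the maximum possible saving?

Current plan cost = 30·3 + 5·5 + 5·9 + 5·4 = 180.
Optimal plan:
  Ithaca→Quincy: 25 × 3 = 75
  Ithaca→Akron: 5 × 4 = 20
  Yuma→Quincy: 10 × 5 = 50
  Yuma→Joplin: 5 × 4 = 20
Optimal cost = 165.
Saving = 180 − 165 = 15.

15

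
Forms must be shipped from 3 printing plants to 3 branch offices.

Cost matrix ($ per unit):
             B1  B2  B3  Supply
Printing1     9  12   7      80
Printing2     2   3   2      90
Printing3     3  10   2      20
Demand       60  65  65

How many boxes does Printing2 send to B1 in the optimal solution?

Optimal shipments:
  Printing1->B1: 15 × $9 = $135
  Printing1->B3: 65 × $7 = $455
  Printing2->B1: 25 × $2 = $50
  Printing2->B2: 65 × $3 = $195
  Printing3->B1: 20 × $3 = $60
Total cost = $895.
So Printing2→B1 carries 25 boxes.

25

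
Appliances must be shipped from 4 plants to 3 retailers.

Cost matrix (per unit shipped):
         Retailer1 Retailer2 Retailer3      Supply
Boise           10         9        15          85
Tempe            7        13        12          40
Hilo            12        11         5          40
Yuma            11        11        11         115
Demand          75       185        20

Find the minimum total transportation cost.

2630

Optimal allocation:
  Boise→Retailer2: 85 × 9 = 765
  Tempe→Retailer1: 40 × 7 = 280
  Hilo→Retailer2: 20 × 11 = 220
  Hilo→Retailer3: 20 × 5 = 100
  Yuma→Retailer1: 35 × 11 = 385
  Yuma→Retailer2: 80 × 11 = 880
Total = 765 + 280 + 220 + 100 + 385 + 880 = 2630.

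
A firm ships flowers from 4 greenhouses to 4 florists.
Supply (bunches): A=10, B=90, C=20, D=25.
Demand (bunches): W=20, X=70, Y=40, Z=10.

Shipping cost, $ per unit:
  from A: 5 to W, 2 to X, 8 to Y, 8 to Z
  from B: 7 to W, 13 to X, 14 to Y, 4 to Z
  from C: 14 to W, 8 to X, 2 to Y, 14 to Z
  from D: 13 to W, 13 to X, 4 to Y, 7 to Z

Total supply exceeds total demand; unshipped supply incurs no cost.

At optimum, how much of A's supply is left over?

An optimal plan:
  A→X: 10 × $2 = $20
  B→W: 20 × $7 = $140
  B→X: 55 × $13 = $715
  B→Z: 10 × $4 = $40
  C→X: 5 × $8 = $40
  C→Y: 15 × $2 = $30
  D→Y: 25 × $4 = $100
Total cost = $1085.
A ships 10 of its 10, leaving 0.

0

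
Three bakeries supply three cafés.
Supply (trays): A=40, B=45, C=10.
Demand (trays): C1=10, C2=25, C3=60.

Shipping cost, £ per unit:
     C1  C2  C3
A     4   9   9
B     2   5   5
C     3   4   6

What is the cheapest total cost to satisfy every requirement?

575

An optimal shipping plan:
  A->C1: 10 × £4 = £40
  A->C3: 30 × £9 = £270
  B->C2: 15 × £5 = £75
  B->C3: 30 × £5 = £150
  C->C2: 10 × £4 = £40
Total = 40 + 270 + 75 + 150 + 40 = £575.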